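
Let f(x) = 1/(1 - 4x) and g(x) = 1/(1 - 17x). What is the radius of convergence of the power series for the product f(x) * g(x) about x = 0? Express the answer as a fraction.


The radius of 1/(1 - 4x) is 1/4 (nearest singularity at x = 1/4), and the radius of 1/(1 - 17x) is 1/17.
The product f(x)*g(x) = 1/((1 - 4x)(1 - 17x)) has singularities at both 1/4 and 1/17, so its radius of convergence is the distance to the nearest one:
min(1/4, 1/17) = 1/17.

1/17


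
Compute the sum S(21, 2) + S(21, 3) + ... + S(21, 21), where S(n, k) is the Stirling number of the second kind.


By definition, S(n, k) counts partitions of an n-set into exactly k nonempty blocks.
Computing row n = 21 for k = 2..21:
S(21, k): 1048575, 1742343625, 181509070050, 3791262568401, 26585679462804, 82310957214948, 132511015347084, 123272476465204, 71187132291275, 26826851689001, 6833042030178, 1204909218331, 149304004500, 13087462580, 809944464, 34952799, 1023435, 19285, 210, 1
Sum = 474869816156750.

474869816156750


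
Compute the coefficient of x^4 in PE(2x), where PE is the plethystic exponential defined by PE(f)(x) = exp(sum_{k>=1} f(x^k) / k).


With f(x) = 2x, the exponent is sum_{k>=1} 2 x^k / k = 2 * (-ln(1 - x)). Exponentiating:
PE(2x) = exp(-2 ln(1 - x)) = 1/(1 - x)^2.
By the negative binomial expansion, [x^n] 1/(1 - x)^2 = C(n + 1, 1).
For n = 4: C(5, 1) = 5.

5


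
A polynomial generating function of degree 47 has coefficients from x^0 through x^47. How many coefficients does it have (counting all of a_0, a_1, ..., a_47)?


A polynomial of degree 47 takes the form a_0 + a_1 x + ... + a_47 x^47.
The number of coefficients is 47 + 1 = 48.

48


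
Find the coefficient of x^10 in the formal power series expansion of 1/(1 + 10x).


Write 1/(1 + c x) = 1/(1 - (-c) x) and apply the geometric-series identity
1/(1 - y) = sum_{k>=0} y^k to get 1/(1 + c x) = sum_{k>=0} (-c)^k x^k.
So the coefficient of x^k is (-c)^k = (-1)^k * c^k.
Here c = 10 and k = 10:
(-10)^10 = 1 * 10000000000 = 10000000000

10000000000


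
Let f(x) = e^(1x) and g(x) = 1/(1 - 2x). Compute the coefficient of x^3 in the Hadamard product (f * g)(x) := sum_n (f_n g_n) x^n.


Expanding: f_k = 1^k/k! (from e^(1x)) and g_k = 2^k (from 1/(1 - 2x)). So the Hadamard coefficient (f * g)_k = 1^k 2^k / k! = (2)^k / k!.
For k = 3: 2^3/3! = 8/6 = 4/3.

4/3


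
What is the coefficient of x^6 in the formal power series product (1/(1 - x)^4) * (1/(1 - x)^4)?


Combine the factors: (1/(1 - x)^4) * (1/(1 - x)^4) = 1/(1 - x)^8.
Then use 1/(1 - x)^r = sum_{k>=0} C(k + r - 1, r - 1) x^k with r = 8 and k = 6:
C(13, 7) = 1716.

1716


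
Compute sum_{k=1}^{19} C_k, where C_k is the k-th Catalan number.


C_1 through C_19: 1, 2, 5, 14, 42, 132, 429, 1430, 4862, 16796, 58786, 208012, 742900, 2674440, 9694845, 35357670, 129644790, 477638700, 1767263190
Sum = 1 + 2 + 5 + 14 + 42 + 132 + 429 + 1430 + 4862 + 16796 + 58786 + 208012 + 742900 + 2674440 + 9694845 + 35357670 + 129644790 + 477638700 + 1767263190
= 2423307046

2423307046


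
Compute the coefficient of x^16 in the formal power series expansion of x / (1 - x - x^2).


Let f(x) = sum_{k>=0} a_k x^k. Multiplying f(x) * (1 - x - x^2) = x and matching coefficients gives a_0 = 0, a_1 = 1, and a_k = a_{k-1} + a_{k-2} for k >= 2. These are the Fibonacci numbers F_k.
Iterating from F_0 = 0, F_1 = 1:
F_0=0, F_1=1, F_2=1, F_3=2, F_4=3, F_5=5, F_6=8, F_7=13, F_8=21, F_9=34, ...
F_16 = 987.

987


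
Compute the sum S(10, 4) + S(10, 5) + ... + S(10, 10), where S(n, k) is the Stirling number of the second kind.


By definition, S(n, k) counts partitions of an n-set into exactly k nonempty blocks.
Computing row n = 10 for k = 4..10:
S(10, k): 34105, 42525, 22827, 5880, 750, 45, 1
Sum = 106133.

106133


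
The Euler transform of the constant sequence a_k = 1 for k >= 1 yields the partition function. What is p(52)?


The Euler transform converts the sequence a_k = 1 into the number of integer partitions.
Using the recurrence or dynamic programming:
p(52) = 281589

281589


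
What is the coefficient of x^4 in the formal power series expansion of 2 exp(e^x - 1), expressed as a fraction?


exp(e^x - 1) is the exponential generating function for the Bell numbers Bell_k: exp(e^x - 1) = sum_{k>=0} Bell_k x^k / k!.
So the coefficient of x^4 in 2 exp(e^x - 1) is 2 Bell_4 / 4!.
Computing: Bell_4 = 15 and 4! = 24, giving
2 * 15/24 = 5/4.

5/4


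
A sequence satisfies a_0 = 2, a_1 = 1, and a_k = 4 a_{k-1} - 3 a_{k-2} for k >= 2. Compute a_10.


The characteristic equation is t^2 - 4 t + 3 = 0, with roots r_1 = 3 and r_2 = 1 (so c_1 = r_1 + r_2, c_2 = -r_1 r_2 as required).
One can use the closed form a_n = A r_1^n + B r_2^n, but direct iteration is more reliable:
a_0 = 2, a_1 = 1, a_2 = -2, a_3 = -11, a_4 = -38, a_5 = -119, a_6 = -362, a_7 = -1091, a_8 = -3278, a_9 = -9839, a_10 = -29522.
So a_10 = -29522.

-29522


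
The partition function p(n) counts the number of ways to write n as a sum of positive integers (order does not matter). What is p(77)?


Using the generating function prod_{k>=1} 1/(1-x^k), we compute p(77).
By dynamic programming over parts 1 through 77:
p(77) = 10619863

10619863


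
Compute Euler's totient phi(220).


phi(n) counts integers in [1, n] coprime to n. Using the multiplicative formula phi(n) = n * prod_{p | n} (1 - 1/p):
220 = 2^2 * 5 * 11, so
phi(220) = 220 * (1 - 1/2) * (1 - 1/5) * (1 - 1/11) = 80.

80


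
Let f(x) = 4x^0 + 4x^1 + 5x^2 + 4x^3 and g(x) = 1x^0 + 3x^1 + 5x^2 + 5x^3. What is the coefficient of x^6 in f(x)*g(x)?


Cauchy product at x^6:
4*5
= 20

20


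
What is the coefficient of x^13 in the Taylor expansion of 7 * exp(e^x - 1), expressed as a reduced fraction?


exp(e^x - 1) = sum_{k>=0} Bell_k x^k / k!, where Bell_k is the k-th Bell number.
So the coefficient of x^13 is 7 * Bell_13 / 13!.
Computing: Bell_13 = 27644437 and 13! = 6227020800, giving
7 * 27644437/6227020800 = 27644437/889574400.

27644437/889574400


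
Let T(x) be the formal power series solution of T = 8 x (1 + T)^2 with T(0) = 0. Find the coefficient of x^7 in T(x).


Apply the Lagrange inversion formula: if T = 8 x * phi(T) with phi(t) = (1 + t)^2, then [x^n] T = 8^n * (1/n) [t^(n-1)] phi(t)^n = 8^n * (1/n) [t^(n-1)] (1 + t)^(2n) = 8^n * (1/n) C(2n, n-1).
Using the identity C(2n, n-1) = C(2n, n) * n / (n+1), the unscaled factor equals C(2n, n) / (n+1) = C_n, the n-th Catalan number.
For n = 7: C_7 = C(14, 7) / 8 = 3432/8 = 429.
With the 8^7 = 2097152 factor, the coefficient is 2097152 * 429 = 899678208.

899678208


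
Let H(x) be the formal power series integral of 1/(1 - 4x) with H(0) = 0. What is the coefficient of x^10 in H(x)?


1/(1 - 4x) = sum_{k>=0} 4^k x^k. Integrating termwise with H(0) = 0:
H(x) = sum_{k>=0} 4^k x^(k+1) / (k+1) = sum_{m>=1} 4^(m-1) x^m / m.
For m = 10: 4^9/10 = 262144/10 = 131072/5.

131072/5


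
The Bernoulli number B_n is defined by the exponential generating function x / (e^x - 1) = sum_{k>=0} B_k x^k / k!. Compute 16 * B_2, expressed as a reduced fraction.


Bernoulli numbers can also be computed recursively via B_0 = 1 and sum_{j=0}^{m} C(m+1, j) B_j = 0 for m >= 1. Odd-index Bernoulli numbers vanish for k >= 3.
Computing B_2 = 1/6, so 16 * B_2 = 16 * 1/6 = 8/3.

8/3


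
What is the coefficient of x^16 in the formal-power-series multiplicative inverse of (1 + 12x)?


The inverse is 1/(1 + 12x). Apply the geometric identity 1/(1 - y) = sum_{k>=0} y^k with y = -12x:
1/(1 + 12x) = sum_{k>=0} (-12)^k x^k.
So the coefficient of x^16 is (-12)^16 = 184884258895036416.

184884258895036416


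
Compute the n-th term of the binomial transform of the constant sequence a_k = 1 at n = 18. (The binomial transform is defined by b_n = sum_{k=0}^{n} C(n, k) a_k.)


With a_k = 1 for all k, b_n = sum_{k=0}^{n} C(n, k) = 2^n by the binomial theorem.
For n = 18: 2^18 = 262144.

262144


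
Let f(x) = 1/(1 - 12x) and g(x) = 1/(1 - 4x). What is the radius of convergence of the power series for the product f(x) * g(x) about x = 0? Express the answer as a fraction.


The radius of 1/(1 - 12x) is 1/12 (nearest singularity at x = 1/12), and the radius of 1/(1 - 4x) is 1/4.
The product f(x)*g(x) = 1/((1 - 12x)(1 - 4x)) has singularities at both 1/12 and 1/4, so its radius of convergence is the distance to the nearest one:
min(1/12, 1/4) = 1/12.

1/12


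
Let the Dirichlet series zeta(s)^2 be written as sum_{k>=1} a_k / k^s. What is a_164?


The Dirichlet convolution of the constant function 1 with itself gives (1 * 1)(k) = sum_{d | k} 1 = d(k), the number of positive divisors of k.
Since zeta(s) = sum_{k>=1} 1/k^s, we have zeta(s)^2 = sum_{k>=1} d(k)/k^s, so a_k = d(k).
For k = 164: the divisors are 1, 2, 4, 41, 82, 164.
Count = 6.

6


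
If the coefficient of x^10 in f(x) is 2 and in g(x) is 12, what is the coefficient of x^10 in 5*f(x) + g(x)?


Scalar multiplication scales coefficients: 5 * 2 = 10.
Then add the g coefficient: 10 + 12
= 22

22


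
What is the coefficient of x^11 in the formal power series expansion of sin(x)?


The Maclaurin series is sin(t) = sum_{k>=0} (-1)^k t^(2k+1) / (2k+1)!, so substituting t = x, only odd powers of x are nonzero, with coefficient of x^(2k+1) equal to (-1)^k / (2k+1)!.
Write 11 = 2*5 + 1, giving the coefficient (-1)^5 / 11! = -1/39916800 = -1/39916800.

-1/39916800


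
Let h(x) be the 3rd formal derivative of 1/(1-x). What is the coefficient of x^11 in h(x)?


Differentiating 3 times: d^3/dx^3 [1/(1-x)] = 3!/(1-x)^4.
The expansion 1/(1-x)^4 = sum_{k>=0} C(k+3, 3) x^k, so the coefficient of x^n in 3!/(1-x)^4 is 3! * C(n+3, 3).
For n = 11: 6 * C(14, 3) = 6 * 364 = 2184

2184


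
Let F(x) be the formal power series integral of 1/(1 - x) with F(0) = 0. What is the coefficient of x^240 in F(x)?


1/(1 - x) = sum_{k>=0} x^k. Integrating termwise and using F(0) = 0 gives
F(x) = sum_{k>=0} x^(k+1) / (k+1) = sum_{m>=1} x^m / m = -ln(1 - x).
So the coefficient of x^240 is 1/240 = 1/240.

1/240


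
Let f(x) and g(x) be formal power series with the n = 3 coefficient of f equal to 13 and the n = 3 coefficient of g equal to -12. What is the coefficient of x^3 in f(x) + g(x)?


Addition of formal power series is termwise.
The coefficient of x^3 in f + g = 13 + -12
= 1

1


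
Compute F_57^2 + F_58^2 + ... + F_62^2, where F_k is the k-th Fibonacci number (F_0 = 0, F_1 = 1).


There is a standard identity sum_{k=0}^{N} F_k^2 = F_N * F_{N+1} (proved inductively from the telescoping relation F_k^2 = F_k F_{k+1} - F_{k-1} F_k). Then
sum_{k=57}^{62} F_k^2 = F_62 F_63 - F_56 F_57.
Computing: F_62 = 4052739537881, F_63 = 6557470319842, F_56 = 225851433717, F_57 = 365435296162.
Sum = 4052739537881 * 6557470319842 - 225851433717 * 365435296162 = 26493185148135856137440648.

26493185148135856137440648


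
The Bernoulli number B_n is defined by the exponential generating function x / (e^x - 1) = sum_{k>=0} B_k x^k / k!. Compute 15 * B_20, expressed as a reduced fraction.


Bernoulli numbers can also be computed recursively via B_0 = 1 and sum_{j=0}^{m} C(m+1, j) B_j = 0 for m >= 1. Odd-index Bernoulli numbers vanish for k >= 3.
Computing B_20 = -174611/330, so 15 * B_20 = 15 * -174611/330 = -174611/22.

-174611/22


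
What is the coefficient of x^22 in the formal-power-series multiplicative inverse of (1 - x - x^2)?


Let the inverse be f(x) = sum_{k>=0} a_k x^k. From f(x) * (1 - x - x^2) = 1 and matching coefficients:
 x^0: a_0 = 1.
 x^1: a_1 - a_0 = 0, so a_1 = 1.
 x^k (k >= 2): a_k - a_{k-1} - a_{k-2} = 0, i.e. a_k = a_{k-1} + a_{k-2}.
This is the Fibonacci-type recurrence shifted so that a_0 = a_1 = 1.
Iterating: a_0=1, a_1=1, a_2=2, a_3=3, a_4=5, a_5=8, a_6=13, a_7=21, a_8=34, a_9=55, ...
a_22 = 28657.

28657


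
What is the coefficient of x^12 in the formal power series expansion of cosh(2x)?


The Maclaurin series is cosh(t) = sum_{m>=0} t^(2m) / (2m)!, so substituting t = 2x, only even powers of x are nonzero, with coefficient of x^(2m) equal to 2^(2m) / (2m)!.
For x^12 the coefficient is 2^12/12! = 4096/479001600 = 4/467775.

4/467775


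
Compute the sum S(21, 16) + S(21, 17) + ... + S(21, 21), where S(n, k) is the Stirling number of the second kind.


By definition, S(n, k) counts partitions of an n-set into exactly k nonempty blocks.
Computing row n = 21 for k = 16..21:
S(21, k): 809944464, 34952799, 1023435, 19285, 210, 1
Sum = 845940194.

845940194


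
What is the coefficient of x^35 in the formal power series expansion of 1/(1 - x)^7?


The negative binomial / multiset identity is
1/(1 - x)^r = sum_{k>=0} C(k + r - 1, r - 1) x^k.
Here r = 7 and k = 35, so the coefficient is
C(35 + 6, 6) = C(41, 6)
= 4496388

4496388


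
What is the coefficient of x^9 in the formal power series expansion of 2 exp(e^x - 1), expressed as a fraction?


exp(e^x - 1) is the exponential generating function for the Bell numbers Bell_k: exp(e^x - 1) = sum_{k>=0} Bell_k x^k / k!.
So the coefficient of x^9 in 2 exp(e^x - 1) is 2 Bell_9 / 9!.
Computing: Bell_9 = 21147 and 9! = 362880, giving
2 * 21147/362880 = 1007/8640.

1007/8640


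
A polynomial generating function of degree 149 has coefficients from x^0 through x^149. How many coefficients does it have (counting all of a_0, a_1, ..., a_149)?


A polynomial of degree 149 takes the form a_0 + a_1 x + ... + a_149 x^149.
The number of coefficients is 149 + 1 = 150.

150


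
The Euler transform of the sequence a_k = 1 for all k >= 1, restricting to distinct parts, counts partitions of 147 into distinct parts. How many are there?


Partitions of 147 into distinct parts can be computed via generating function.
Product (1+x)(1+x^2)(1+x^3)...
The coefficient of x^147 = 15757502

15757502


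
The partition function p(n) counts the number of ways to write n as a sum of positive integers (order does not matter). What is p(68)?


Using the generating function prod_{k>=1} 1/(1-x^k), we compute p(68).
By dynamic programming over parts 1 through 68:
p(68) = 3087735

3087735


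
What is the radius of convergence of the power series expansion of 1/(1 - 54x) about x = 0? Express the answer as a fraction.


Expanding 1/(1 - 54x) = sum_{k>=0} 54^k x^k, the series converges when |54x| < 1, i.e., |x| < 1/54.
So the radius of convergence is 1/54 = 1/54.

1/54


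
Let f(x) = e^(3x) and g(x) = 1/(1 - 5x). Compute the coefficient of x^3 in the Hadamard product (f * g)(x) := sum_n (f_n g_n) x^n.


Expanding: f_k = 3^k/k! (from e^(3x)) and g_k = 5^k (from 1/(1 - 5x)). So the Hadamard coefficient (f * g)_k = 3^k 5^k / k! = (15)^k / k!.
For k = 3: 15^3/3! = 3375/6 = 1125/2.

1125/2


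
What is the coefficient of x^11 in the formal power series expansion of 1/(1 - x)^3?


The expansion 1/(1 - x)^r = sum_{k>=0} C(k + r - 1, r - 1) x^k follows from the multiset / negative-binomial theorem (or from repeated differentiation of the geometric series).
For r = 3 and k = 11:
C(13, 2) = 6227020800 / (2 * 39916800) = 78.

78


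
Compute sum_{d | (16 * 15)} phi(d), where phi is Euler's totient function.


First, 16 * 15 = 240. One classical identity is sum_{d | n} phi(d) = n (each k in [1, n] has a unique gcd with n, and among the k's with gcd(k, n) = n/d there are phi(d) of them). So the sum equals 240. We also verify directly:
Divisors of 240: 1, 2, 3, 4, 5, 6, 8, 10, 12, 15, 16, 20, 24, 30, 40, 48, 60, 80, 120, 240.
phi values: 1, 1, 2, 2, 4, 2, 4, 4, 4, 8, 8, 8, 8, 8, 16, 16, 16, 32, 32, 64.
Sum = 240.

240


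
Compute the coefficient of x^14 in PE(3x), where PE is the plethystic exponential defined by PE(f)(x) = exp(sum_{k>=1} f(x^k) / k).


With f(x) = 3x, the exponent is sum_{k>=1} 3 x^k / k = 3 * (-ln(1 - x)). Exponentiating:
PE(3x) = exp(-3 ln(1 - x)) = 1/(1 - x)^3.
By the negative binomial expansion, [x^n] 1/(1 - x)^3 = C(n + 2, 2).
For n = 14: C(16, 2) = 120.

120


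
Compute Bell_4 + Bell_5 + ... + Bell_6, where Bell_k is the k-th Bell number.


Recall Bell_k counts set partitions of a k-set (with Bell_0 = 1 by convention).
Bell_4 through Bell_6: 15, 52, 203
Sum = 15 + 52 + 203 = 270.

270


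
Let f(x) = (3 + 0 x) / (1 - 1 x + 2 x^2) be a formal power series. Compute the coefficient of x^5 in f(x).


Write f(x) = sum_{k>=0} a_k x^k. Multiplying both sides by 1 - 1 x + 2 x^2 gives
(1 - 1 x + 2 x^2) sum_{k>=0} a_k x^k = 3 + 0 x.
Matching coefficients:
 x^0: a_0 = 3
 x^1: a_1 - 1 a_0 = 0  =>  a_1 = 1*3 + 0 = 3
 x^k (k >= 2): a_k = 1 a_{k-1} - 2 a_{k-2}.
Iterating: a_2 = -3, a_3 = -9, a_4 = -3, a_5 = 15.
So the coefficient of x^5 is 15.

15


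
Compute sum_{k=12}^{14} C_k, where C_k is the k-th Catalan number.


C_12 through C_14: 208012, 742900, 2674440
Sum = 208012 + 742900 + 2674440
= 3625352

3625352


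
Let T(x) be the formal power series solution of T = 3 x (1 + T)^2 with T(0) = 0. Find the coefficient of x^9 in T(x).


Apply the Lagrange inversion formula: if T = 3 x * phi(T) with phi(t) = (1 + t)^2, then [x^n] T = 3^n * (1/n) [t^(n-1)] phi(t)^n = 3^n * (1/n) [t^(n-1)] (1 + t)^(2n) = 3^n * (1/n) C(2n, n-1).
Using the identity C(2n, n-1) = C(2n, n) * n / (n+1), the unscaled factor equals C(2n, n) / (n+1) = C_n, the n-th Catalan number.
For n = 9: C_9 = C(18, 9) / 10 = 48620/10 = 4862.
With the 3^9 = 19683 factor, the coefficient is 19683 * 4862 = 95698746.

95698746


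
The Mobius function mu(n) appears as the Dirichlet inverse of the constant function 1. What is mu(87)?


87 = 3 * 29 (all distinct primes).
mu(87) = (-1)^2 = 1

1


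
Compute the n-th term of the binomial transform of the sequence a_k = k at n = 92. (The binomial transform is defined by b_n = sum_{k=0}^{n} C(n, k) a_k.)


With a_k = k, b_n = sum_{k=0}^{n} C(n, k) k. Using k * C(n, k) = n * C(n-1, k-1) gives b_n = n * sum_{k>=1} C(n-1, k-1) = n * 2^(n-1).
For n = 92: 92 * 2^91 = 92 * 2475880078570760549798248448 = 227780967228509970581438857216.

227780967228509970581438857216


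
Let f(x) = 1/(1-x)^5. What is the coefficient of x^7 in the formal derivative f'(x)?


Differentiate: d/dx [ 1/(1-x)^r ] = r / (1-x)^(r+1).
Here r = 5, so f'(x) = 5 / (1-x)^6.
The expansion of 1/(1-x)^(r+1) has coefficient of x^n equal to C(n+r, r).
So the coefficient of x^7 in f'(x) is
5 * C(12, 5) = 5 * 792 = 3960

3960


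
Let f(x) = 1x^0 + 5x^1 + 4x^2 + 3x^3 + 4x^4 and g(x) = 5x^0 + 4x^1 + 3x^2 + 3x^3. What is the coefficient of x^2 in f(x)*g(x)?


Cauchy product at x^2:
1*3 + 5*4 + 4*5
= 43

43


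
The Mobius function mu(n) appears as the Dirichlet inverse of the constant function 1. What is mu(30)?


30 = 2 * 3 * 5 (all distinct primes).
mu(30) = (-1)^3 = -1

-1


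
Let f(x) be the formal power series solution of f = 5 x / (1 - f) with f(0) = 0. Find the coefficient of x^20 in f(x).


Apply Lagrange inversion: f = 5 x * phi(f) with phi(t) = 1/(1 - t), so
[x^n] f = 5^n * (1/n) [t^(n-1)] phi(t)^n = 5^n * (1/n) [t^(n-1)] (1 - t)^(-n) = 5^n * (1/n) C(2n - 2, n - 1) = 5^n * C_{n-1}.
For n = 20: C_19 = C(38, 19) / 20 = 35345263800/20 = 1767263190.
With the 5^20 = 95367431640625 factor, the coefficient is 95367431640625 * 1767263190 = 168539351463317871093750.

168539351463317871093750


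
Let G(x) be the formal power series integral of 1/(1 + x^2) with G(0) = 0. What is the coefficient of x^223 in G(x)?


1/(1 + x^2) = sum_{j>=0} (-1)^j x^(2j). Integrating termwise with G(0) = 0:
G(x) = sum_{j>=0} (-1)^j x^(2j+1) / (2j+1) = arctan(x).
Only odd powers are nonzero. For x^223 write 223 = 2*111 + 1, giving
(-1)^111 / 223 = -1/223 = -1/223.

-1/223


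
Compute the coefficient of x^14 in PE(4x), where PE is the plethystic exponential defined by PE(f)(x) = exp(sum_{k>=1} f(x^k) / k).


With f(x) = 4x, the exponent is sum_{k>=1} 4 x^k / k = 4 * (-ln(1 - x)). Exponentiating:
PE(4x) = exp(-4 ln(1 - x)) = 1/(1 - x)^4.
By the negative binomial expansion, [x^n] 1/(1 - x)^4 = C(n + 3, 3).
For n = 14: C(17, 3) = 680.

680


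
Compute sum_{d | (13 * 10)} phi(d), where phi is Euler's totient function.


First, 13 * 10 = 130. One classical identity is sum_{d | n} phi(d) = n (each k in [1, n] has a unique gcd with n, and among the k's with gcd(k, n) = n/d there are phi(d) of them). So the sum equals 130. We also verify directly:
Divisors of 130: 1, 2, 5, 10, 13, 26, 65, 130.
phi values: 1, 1, 4, 4, 12, 12, 48, 48.
Sum = 130.

130


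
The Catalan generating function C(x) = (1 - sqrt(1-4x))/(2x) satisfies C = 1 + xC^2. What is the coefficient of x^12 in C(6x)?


Substituting x -> 6x scales the n-th coefficient by 6^n, so [x^12] C(6x) = 6^12 * C_12.
C_12 = C(2*12, 12)/(13) = 2704156/13 = 208012.
So 6^12 * 208012 = 2176782336 * 208012 = 452796847276032.

452796847276032


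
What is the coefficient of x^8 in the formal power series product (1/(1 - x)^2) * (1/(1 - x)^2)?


Combine the factors: (1/(1 - x)^2) * (1/(1 - x)^2) = 1/(1 - x)^4.
Then use 1/(1 - x)^r = sum_{k>=0} C(k + r - 1, r - 1) x^k with r = 4 and k = 8:
C(11, 3) = 165.

165


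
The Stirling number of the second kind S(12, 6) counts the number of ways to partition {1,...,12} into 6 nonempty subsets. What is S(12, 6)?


Using the explicit formula S(n,k) = (1/k!) sum_{j=0}^{k} (-1)^(k-j) C(k,j) j^n:
S(12, 6) = 1323652
Equivalently, S(n,k) is n! times the coefficient of x^n in the EGF (e^x - 1)^k / k!.

1323652


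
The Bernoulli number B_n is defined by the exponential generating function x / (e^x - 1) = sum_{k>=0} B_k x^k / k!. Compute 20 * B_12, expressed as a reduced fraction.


Bernoulli numbers can also be computed recursively via B_0 = 1 and sum_{j=0}^{m} C(m+1, j) B_j = 0 for m >= 1. Odd-index Bernoulli numbers vanish for k >= 3.
Computing B_12 = -691/2730, so 20 * B_12 = 20 * -691/2730 = -1382/273.

-1382/273


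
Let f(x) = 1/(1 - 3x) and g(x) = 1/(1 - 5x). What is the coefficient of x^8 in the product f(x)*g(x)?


The coefficient of x^n in f*g is the Cauchy product: sum_{k=0}^{n} a^k * b^(n-k).
With a=3, b=5, n=8:
sum_{k=0}^{8} 3^k * 5^(8-k)
= 966721

966721


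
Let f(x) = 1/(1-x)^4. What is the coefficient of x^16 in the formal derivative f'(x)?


Differentiate: d/dx [ 1/(1-x)^r ] = r / (1-x)^(r+1).
Here r = 4, so f'(x) = 4 / (1-x)^5.
The expansion of 1/(1-x)^(r+1) has coefficient of x^n equal to C(n+r, r).
So the coefficient of x^16 in f'(x) is
4 * C(20, 4) = 4 * 4845 = 19380

19380


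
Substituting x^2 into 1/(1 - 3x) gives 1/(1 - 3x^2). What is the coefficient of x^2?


The coefficient of x^(2m) in 1/(1 - 3x^2) is 3^m.
With n = 2 = 2*1, the coefficient is 3^1 = 3.

3


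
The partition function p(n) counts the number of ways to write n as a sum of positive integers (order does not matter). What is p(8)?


Using the generating function prod_{k>=1} 1/(1-x^k), we compute p(8).
By dynamic programming over parts 1 through 8:
p(8) = 22

22


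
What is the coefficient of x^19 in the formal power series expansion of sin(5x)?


The Maclaurin series is sin(t) = sum_{k>=0} (-1)^k t^(2k+1) / (2k+1)!, so substituting t = 5x, only odd powers of x are nonzero, with coefficient of x^(2k+1) equal to (-1)^k 5^(2k+1) / (2k+1)!.
Write 19 = 2*9 + 1, giving the coefficient (-1)^9 * 5^19 / 19! = -19073486328125/121645100408832000 = -152587890625/973160803270656.

-152587890625/973160803270656


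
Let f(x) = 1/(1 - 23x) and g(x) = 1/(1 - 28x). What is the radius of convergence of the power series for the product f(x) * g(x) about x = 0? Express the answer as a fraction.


The radius of 1/(1 - 23x) is 1/23 (nearest singularity at x = 1/23), and the radius of 1/(1 - 28x) is 1/28.
The product f(x)*g(x) = 1/((1 - 23x)(1 - 28x)) has singularities at both 1/23 and 1/28, so its radius of convergence is the distance to the nearest one:
min(1/23, 1/28) = 1/28.

1/28


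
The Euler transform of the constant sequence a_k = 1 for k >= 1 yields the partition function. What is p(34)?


The Euler transform converts the sequence a_k = 1 into the number of integer partitions.
Using the recurrence or dynamic programming:
p(34) = 12310

12310


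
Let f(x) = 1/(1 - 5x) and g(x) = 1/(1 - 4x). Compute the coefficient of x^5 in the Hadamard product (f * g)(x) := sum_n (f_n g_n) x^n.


f has coefficients f_k = 5^k and g has coefficients g_k = 4^k, so the Hadamard product has coefficient (f*g)_k = 5^k * 4^k = 20^k.
For k = 5: 20^5 = 3200000.

3200000


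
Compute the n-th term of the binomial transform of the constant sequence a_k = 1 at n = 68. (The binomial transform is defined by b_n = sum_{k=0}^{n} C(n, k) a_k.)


With a_k = 1 for all k, b_n = sum_{k=0}^{n} C(n, k) = 2^n by the binomial theorem.
For n = 68: 2^68 = 295147905179352825856.

295147905179352825856


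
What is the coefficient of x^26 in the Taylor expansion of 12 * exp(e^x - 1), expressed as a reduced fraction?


exp(e^x - 1) = sum_{k>=0} Bell_k x^k / k!, where Bell_k is the k-th Bell number.
So the coefficient of x^26 is 12 * Bell_26 / 26!.
Computing: Bell_26 = 49631246523618756274 and 26! = 403291461126605635584000000, giving
12 * 49631246523618756274/403291461126605635584000000 = 1459742544812316361/988459463545602048000000.

1459742544812316361/988459463545602048000000


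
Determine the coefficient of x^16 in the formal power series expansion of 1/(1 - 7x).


The geometric series identity gives 1/(1 - c x) = sum_{k>=0} c^k x^k, so the coefficient of x^k is c^k.
Here c = 7 and k = 16.
Computing: 7^16 = 33232930569601

33232930569601


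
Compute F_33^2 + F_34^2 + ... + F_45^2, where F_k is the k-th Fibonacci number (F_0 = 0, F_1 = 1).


There is a standard identity sum_{k=0}^{N} F_k^2 = F_N * F_{N+1} (proved inductively from the telescoping relation F_k^2 = F_k F_{k+1} - F_{k-1} F_k). Then
sum_{k=33}^{45} F_k^2 = F_45 F_46 - F_32 F_33.
Computing: F_45 = 1134903170, F_46 = 1836311903, F_32 = 2178309, F_33 = 3524578.
Sum = 1134903170 * 1836311903 - 2178309 * 3524578 = 2084028522203453908.

2084028522203453908


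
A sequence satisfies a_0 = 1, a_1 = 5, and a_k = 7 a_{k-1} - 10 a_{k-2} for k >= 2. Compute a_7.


The characteristic equation is t^2 - 7 t + 10 = 0, with roots r_1 = 5 and r_2 = 2 (so c_1 = r_1 + r_2, c_2 = -r_1 r_2 as required).
One can use the closed form a_n = A r_1^n + B r_2^n, but direct iteration is more reliable:
a_0 = 1, a_1 = 5, a_2 = 25, a_3 = 125, a_4 = 625, a_5 = 3125, a_6 = 15625, a_7 = 78125.
So a_7 = 78125.

78125


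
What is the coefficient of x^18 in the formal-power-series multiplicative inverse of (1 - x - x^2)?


Let the inverse be f(x) = sum_{k>=0} a_k x^k. From f(x) * (1 - x - x^2) = 1 and matching coefficients:
 x^0: a_0 = 1.
 x^1: a_1 - a_0 = 0, so a_1 = 1.
 x^k (k >= 2): a_k - a_{k-1} - a_{k-2} = 0, i.e. a_k = a_{k-1} + a_{k-2}.
This is the Fibonacci-type recurrence shifted so that a_0 = a_1 = 1.
Iterating: a_0=1, a_1=1, a_2=2, a_3=3, a_4=5, a_5=8, a_6=13, a_7=21, a_8=34, a_9=55, ...
a_18 = 4181.

4181


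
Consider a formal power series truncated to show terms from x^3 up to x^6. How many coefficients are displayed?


From x^3 to x^6 inclusive, the count is 6 - 3 + 1 = 4.

4


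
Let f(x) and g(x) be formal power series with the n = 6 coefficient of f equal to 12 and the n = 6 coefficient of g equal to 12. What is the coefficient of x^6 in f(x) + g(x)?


Addition of formal power series is termwise.
The coefficient of x^6 in f + g = 12 + 12
= 24

24


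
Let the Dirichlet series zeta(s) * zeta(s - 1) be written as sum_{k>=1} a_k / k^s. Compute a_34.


Convolution gives a_k = sum_{d | k} d * 1 = sum_{d | k} d = sigma(k), the sum of positive divisors of k.
For k = 34, the divisors are 1, 2, 17, 34, so
sigma(34) = 1 + 2 + 17 + 34 = 54.

54


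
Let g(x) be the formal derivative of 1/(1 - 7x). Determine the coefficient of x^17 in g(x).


Differentiate termwise: d/dx sum_{k>=0} 7^k x^k = sum_{k>=1} k 7^k x^(k-1) = sum_{j>=0} (j+1) 7^(j+1) x^j.
Equivalently, d/dx [1/(1 - 7x)] = 7/(1 - 7x)^2.
For j = 17: 18 * 7^18 = 18 * 1628413597910449 = 29311444762388082.

29311444762388082


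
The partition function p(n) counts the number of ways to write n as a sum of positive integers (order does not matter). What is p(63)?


Using the generating function prod_{k>=1} 1/(1-x^k), we compute p(63).
By dynamic programming over parts 1 through 63:
p(63) = 1505499

1505499


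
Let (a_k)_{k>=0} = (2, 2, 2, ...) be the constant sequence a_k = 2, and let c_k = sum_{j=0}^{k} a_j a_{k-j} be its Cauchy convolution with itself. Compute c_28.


Since a_j = 2 for all j >= 0, the convolution sum becomes
c_k = sum_{j=0}^{k} 2 * 2 = 4 * (k + 1).
Equivalently, the generating function of (a_k) is 2/(1 - x) and its square is 4/(1 - x)^2 = sum_{k>=0} 4(k + 1) x^k.
For k = 28: 4 * 29 = 116.

116


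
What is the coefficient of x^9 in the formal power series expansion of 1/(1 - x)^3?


The negative binomial / multiset identity is
1/(1 - x)^r = sum_{k>=0} C(k + r - 1, r - 1) x^k.
Here r = 3 and k = 9, so the coefficient is
C(9 + 2, 2) = C(11, 2)
= 55

55


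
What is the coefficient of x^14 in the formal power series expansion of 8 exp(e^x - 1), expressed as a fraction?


exp(e^x - 1) is the exponential generating function for the Bell numbers Bell_k: exp(e^x - 1) = sum_{k>=0} Bell_k x^k / k!.
So the coefficient of x^14 in 8 exp(e^x - 1) is 8 Bell_14 / 14!.
Computing: Bell_14 = 190899322 and 14! = 87178291200, giving
8 * 190899322/87178291200 = 95449661/5448643200.

95449661/5448643200


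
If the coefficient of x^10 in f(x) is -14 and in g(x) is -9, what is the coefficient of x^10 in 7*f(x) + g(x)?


Scalar multiplication scales coefficients: 7 * -14 = -98.
Then add the g coefficient: -98 + -9
= -107

-107


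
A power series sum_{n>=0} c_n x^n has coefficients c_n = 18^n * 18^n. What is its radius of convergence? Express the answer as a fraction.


By the root test (Cauchy-Hadamard), the radius is R = 1 / limsup_n |c_n|^(1/n).
Here |c_n|^(1/n) = (18^n * 18^n)^(1/n) = 18 * 18 = 324 for all n.
So R = 1/324 = 1/324.

1/324


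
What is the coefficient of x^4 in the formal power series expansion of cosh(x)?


The Maclaurin series is cosh(t) = sum_{m>=0} t^(2m) / (2m)!, so substituting t = x, only even powers of x are nonzero, with coefficient of x^(2m) equal to 1 / (2m)!.
For x^4 the coefficient is 1/4! = 1/24 = 1/24.

1/24


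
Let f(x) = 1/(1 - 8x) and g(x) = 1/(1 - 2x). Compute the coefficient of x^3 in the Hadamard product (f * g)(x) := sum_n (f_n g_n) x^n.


f has coefficients f_k = 8^k and g has coefficients g_k = 2^k, so the Hadamard product has coefficient (f*g)_k = 8^k * 2^k = 16^k.
For k = 3: 16^3 = 4096.

4096


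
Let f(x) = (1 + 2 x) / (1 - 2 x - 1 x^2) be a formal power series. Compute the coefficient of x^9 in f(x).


Write f(x) = sum_{k>=0} a_k x^k. Multiplying both sides by 1 - 2 x - 1 x^2 gives
(1 - 2 x - 1 x^2) sum_{k>=0} a_k x^k = 1 + 2 x.
Matching coefficients:
 x^0: a_0 = 1
 x^1: a_1 - 2 a_0 = 2  =>  a_1 = 2*1 + 2 = 4
 x^k (k >= 2): a_k = 2 a_{k-1} + 1 a_{k-2}.
Iterating: a_2 = 9, a_3 = 22, a_4 = 53, a_5 = 128, a_6 = 309, a_7 = 746, a_8 = 1801, a_9 = 4348.
So the coefficient of x^9 is 4348.

4348


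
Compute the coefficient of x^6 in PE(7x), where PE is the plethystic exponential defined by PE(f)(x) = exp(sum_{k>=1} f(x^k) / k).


With f(x) = 7x, the exponent is sum_{k>=1} 7 x^k / k = 7 * (-ln(1 - x)). Exponentiating:
PE(7x) = exp(-7 ln(1 - x)) = 1/(1 - x)^7.
By the negative binomial expansion, [x^n] 1/(1 - x)^7 = C(n + 6, 6).
For n = 6: C(12, 6) = 924.

924


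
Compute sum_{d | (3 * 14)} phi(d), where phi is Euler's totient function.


First, 3 * 14 = 42. One classical identity is sum_{d | n} phi(d) = n (each k in [1, n] has a unique gcd with n, and among the k's with gcd(k, n) = n/d there are phi(d) of them). So the sum equals 42. We also verify directly:
Divisors of 42: 1, 2, 3, 6, 7, 14, 21, 42.
phi values: 1, 1, 2, 2, 6, 6, 12, 12.
Sum = 42.

42


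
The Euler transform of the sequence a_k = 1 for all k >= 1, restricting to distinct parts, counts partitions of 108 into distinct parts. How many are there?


Partitions of 108 into distinct parts can be computed via generating function.
Product (1+x)(1+x^2)(1+x^3)...
The coefficient of x^108 = 855906

855906


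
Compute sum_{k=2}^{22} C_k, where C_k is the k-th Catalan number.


C_2 through C_22: 2, 5, 14, 42, 132, 429, 1430, 4862, 16796, 58786, 208012, 742900, 2674440, 9694845, 35357670, 129644790, 477638700, 1767263190, 6564120420, 24466267020, 91482563640
Sum = 2 + 5 + 14 + 42 + 132 + 429 + 1430 + 4862 + 16796 + 58786 + 208012 + 742900 + 2674440 + 9694845 + 35357670 + 129644790 + 477638700 + 1767263190 + 6564120420 + 24466267020 + 91482563640
= 124936258125

124936258125


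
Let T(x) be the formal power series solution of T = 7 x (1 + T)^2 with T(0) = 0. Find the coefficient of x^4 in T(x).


Apply the Lagrange inversion formula: if T = 7 x * phi(T) with phi(t) = (1 + t)^2, then [x^n] T = 7^n * (1/n) [t^(n-1)] phi(t)^n = 7^n * (1/n) [t^(n-1)] (1 + t)^(2n) = 7^n * (1/n) C(2n, n-1).
Using the identity C(2n, n-1) = C(2n, n) * n / (n+1), the unscaled factor equals C(2n, n) / (n+1) = C_n, the n-th Catalan number.
For n = 4: C_4 = C(8, 4) / 5 = 70/5 = 14.
With the 7^4 = 2401 factor, the coefficient is 2401 * 14 = 33614.

33614


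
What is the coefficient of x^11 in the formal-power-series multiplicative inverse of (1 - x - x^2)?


Let the inverse be f(x) = sum_{k>=0} a_k x^k. From f(x) * (1 - x - x^2) = 1 and matching coefficients:
 x^0: a_0 = 1.
 x^1: a_1 - a_0 = 0, so a_1 = 1.
 x^k (k >= 2): a_k - a_{k-1} - a_{k-2} = 0, i.e. a_k = a_{k-1} + a_{k-2}.
This is the Fibonacci-type recurrence shifted so that a_0 = a_1 = 1.
Iterating: a_0=1, a_1=1, a_2=2, a_3=3, a_4=5, a_5=8, a_6=13, a_7=21, a_8=34, a_9=55, ...
a_11 = 144.

144


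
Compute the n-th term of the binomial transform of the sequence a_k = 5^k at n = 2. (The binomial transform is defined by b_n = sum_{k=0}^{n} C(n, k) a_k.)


With a_k = 5^k, b_n = sum_{k=0}^{n} C(n, k) 5^k = (1 + 5)^n by the binomial theorem.
For n = 2: (1 + 5)^2 = 6^2 = 36.

36


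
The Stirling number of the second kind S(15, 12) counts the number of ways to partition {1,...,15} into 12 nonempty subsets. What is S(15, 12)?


Using the explicit formula S(n,k) = (1/k!) sum_{j=0}^{k} (-1)^(k-j) C(k,j) j^n:
S(15, 12) = 106470
Equivalently, S(n,k) is n! times the coefficient of x^n in the EGF (e^x - 1)^k / k!.

106470


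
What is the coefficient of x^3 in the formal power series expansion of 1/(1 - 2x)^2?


The general identity 1/(1 - c x)^r = sum_{k>=0} c^k C(k + r - 1, r - 1) x^k follows by substituting y = c x into 1/(1 - y)^r = sum_{k>=0} C(k + r - 1, r - 1) y^k.
For c = 2, r = 2, k = 3:
2^3 * C(4, 1) = 8 * 4 = 32.

32


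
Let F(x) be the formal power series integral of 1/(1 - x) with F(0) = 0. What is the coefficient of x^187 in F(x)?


1/(1 - x) = sum_{k>=0} x^k. Integrating termwise and using F(0) = 0 gives
F(x) = sum_{k>=0} x^(k+1) / (k+1) = sum_{m>=1} x^m / m = -ln(1 - x).
So the coefficient of x^187 is 1/187 = 1/187.

1/187


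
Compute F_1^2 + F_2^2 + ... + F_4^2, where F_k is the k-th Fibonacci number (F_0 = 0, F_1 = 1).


There is a standard identity sum_{k=0}^{N} F_k^2 = F_N * F_{N+1} (proved inductively from the telescoping relation F_k^2 = F_k F_{k+1} - F_{k-1} F_k). Then
sum_{k=1}^{4} F_k^2 = F_4 F_5 - F_0 F_1.
Computing: F_4 = 3, F_5 = 5, F_0 = 0, F_1 = 1.
Sum = 3 * 5 - 0 * 1 = 15.

15


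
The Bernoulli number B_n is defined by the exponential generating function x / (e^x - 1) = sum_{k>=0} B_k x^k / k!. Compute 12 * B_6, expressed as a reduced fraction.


Bernoulli numbers can also be computed recursively via B_0 = 1 and sum_{j=0}^{m} C(m+1, j) B_j = 0 for m >= 1. Odd-index Bernoulli numbers vanish for k >= 3.
Computing B_6 = 1/42, so 12 * B_6 = 12 * 1/42 = 2/7.

2/7


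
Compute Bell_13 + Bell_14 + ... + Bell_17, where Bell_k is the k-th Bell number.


Recall Bell_k counts set partitions of a k-set (with Bell_0 = 1 by convention).
Bell_13 through Bell_17: 27644437, 190899322, 1382958545, 10480142147, 82864869804
Sum = 27644437 + 190899322 + 1382958545 + 10480142147 + 82864869804 = 94946514255.

94946514255


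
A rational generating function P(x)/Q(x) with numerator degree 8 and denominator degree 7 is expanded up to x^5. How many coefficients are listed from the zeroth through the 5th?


Expanding up to x^5 gives the coefficients for x^0, x^1, ..., x^5.
That is 5 + 1 = 6 coefficients in total.

6


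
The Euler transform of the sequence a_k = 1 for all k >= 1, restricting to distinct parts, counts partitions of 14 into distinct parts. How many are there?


Partitions of 14 into distinct parts can be computed via generating function.
Product (1+x)(1+x^2)(1+x^3)...
The coefficient of x^14 = 22

22


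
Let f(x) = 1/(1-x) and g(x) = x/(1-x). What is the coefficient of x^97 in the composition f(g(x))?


First simplify the composition: f(g(x)) = 1/(1 - x/(1-x)) = (1-x)/((1-x) - x) = (1-x)/(1-2x).
Now extract the coefficient. Write (1-x)/(1-2x) = 1/(1-2x) - x/(1-2x).
The coefficient of x^n in 1/(1-2x) is 2^n, and in x/(1-2x) is 2^(n-1) (for n >= 1).
So the coefficient of x^97 is 2^97 - 2^96 = 158456325028528675187087900672 - 79228162514264337593543950336 = 79228162514264337593543950336.

79228162514264337593543950336


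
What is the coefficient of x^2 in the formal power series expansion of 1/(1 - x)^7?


The expansion 1/(1 - x)^r = sum_{k>=0} C(k + r - 1, r - 1) x^k follows from the multiset / negative-binomial theorem (or from repeated differentiation of the geometric series).
For r = 7 and k = 2:
C(8, 6) = 40320 / (720 * 2) = 28.

28


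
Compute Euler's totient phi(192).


phi(n) counts integers in [1, n] coprime to n. Using the multiplicative formula phi(n) = n * prod_{p | n} (1 - 1/p):
192 = 2^6 * 3, so
phi(192) = 192 * (1 - 1/2) * (1 - 1/3) = 64.

64


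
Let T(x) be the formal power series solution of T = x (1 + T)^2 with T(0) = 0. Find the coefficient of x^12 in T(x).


Apply the Lagrange inversion formula: if T = x * phi(T) with phi(t) = (1 + t)^2, then [x^n] T = (1/n) [t^(n-1)] phi(t)^n = (1/n) [t^(n-1)] (1 + t)^(2n) = (1/n) C(2n, n-1).
Using the identity C(2n, n-1) = C(2n, n) * n / (n+1), the unscaled factor equals C(2n, n) / (n+1) = C_n, the n-th Catalan number.
For n = 12: C_12 = C(24, 12) / 13 = 2704156/13 = 208012 = 208012.

208012


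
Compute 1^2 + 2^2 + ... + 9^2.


This power sum has a closed form given by Faulhaber's formula
sum_{k=1}^{m} k^p = (1 / (p + 1)) * sum_{j=0}^{p} C(p + 1, j) B_j m^(p + 1 - j),
but for small m direct computation is fastest:
1 + 4 + 9 + 16 + 25 + 36 + 49 + 64 + 81 = 285.

285


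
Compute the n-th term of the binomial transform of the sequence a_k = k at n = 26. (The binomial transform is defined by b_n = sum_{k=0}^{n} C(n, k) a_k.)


With a_k = k, b_n = sum_{k=0}^{n} C(n, k) k. Using k * C(n, k) = n * C(n-1, k-1) gives b_n = n * sum_{k>=1} C(n-1, k-1) = n * 2^(n-1).
For n = 26: 26 * 2^25 = 26 * 33554432 = 872415232.

872415232


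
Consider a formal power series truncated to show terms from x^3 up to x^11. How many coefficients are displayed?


From x^3 to x^11 inclusive, the count is 11 - 3 + 1 = 9.

9


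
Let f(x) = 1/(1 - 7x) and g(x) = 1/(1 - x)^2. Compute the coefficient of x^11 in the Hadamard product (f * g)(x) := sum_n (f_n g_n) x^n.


f has coefficients f_k = 7^k. For g = 1/(1 - x)^2 the coefficient is g_k = C(k + 1, 1) = k + 1. The Hadamard coefficient is (f * g)_k = 7^k * (k + 1).
For k = 11: 7^11 * 12 = 1977326743 * 12 = 23727920916.

23727920916


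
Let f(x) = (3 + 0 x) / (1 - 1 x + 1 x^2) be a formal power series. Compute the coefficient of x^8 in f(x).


Write f(x) = sum_{k>=0} a_k x^k. Multiplying both sides by 1 - 1 x + 1 x^2 gives
(1 - 1 x + 1 x^2) sum_{k>=0} a_k x^k = 3 + 0 x.
Matching coefficients:
 x^0: a_0 = 3
 x^1: a_1 - 1 a_0 = 0  =>  a_1 = 1*3 + 0 = 3
 x^k (k >= 2): a_k = 1 a_{k-1} - 1 a_{k-2}.
Iterating: a_2 = 0, a_3 = -3, a_4 = -3, a_5 = 0, a_6 = 3, a_7 = 3, a_8 = 0.
So the coefficient of x^8 is 0.

0
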